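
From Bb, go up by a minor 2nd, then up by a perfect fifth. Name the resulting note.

A minor second up from Bb is Cb (letter C, 1 semitone up).
A perfect fifth up from Cb is Gb (letter G, 7 semitones up).

Gb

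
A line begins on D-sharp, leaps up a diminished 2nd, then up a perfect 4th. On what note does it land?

A diminished second up from D# is Eb (letter E, 0 semitones up).
A perfect fourth up from Eb is Ab (letter A, 5 semitones up).

Ab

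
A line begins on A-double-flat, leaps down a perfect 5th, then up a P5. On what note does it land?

A perfect fifth down from Abb is Dbb (letter D, 7 semitones down).
A perfect fifth up from Dbb is Abb (letter A, 7 semitones up).

Abb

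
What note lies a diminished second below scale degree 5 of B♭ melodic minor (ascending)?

E#

Scale degree 5 of Bb melodic minor (ascending) is F.
A diminished second (0 semitones) below F lands on the letter E, giving E#.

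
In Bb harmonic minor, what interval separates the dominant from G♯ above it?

The dominant of Bb harmonic minor is F.
F up to G#: letters F→G make it a second; 3 semitones makes it augmented.

augmented second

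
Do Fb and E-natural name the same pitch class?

Fb is pitch class 4; E is pitch class 4.
All spellings map to pitch class 4, so they are enharmonically equivalent.

Yes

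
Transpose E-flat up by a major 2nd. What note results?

F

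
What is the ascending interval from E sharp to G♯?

minor third

The letter names run E→G, a span of 2 letter steps, so the interval is some kind of third.
E# to G# is 3 semitones. A major third is 4, so 3 makes it minor.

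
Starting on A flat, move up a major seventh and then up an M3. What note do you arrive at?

A major seventh up from Ab is G (letter G, 11 semitones up).
A major third up from G is B (letter B, 4 semitones up).

B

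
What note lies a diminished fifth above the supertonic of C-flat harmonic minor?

Abb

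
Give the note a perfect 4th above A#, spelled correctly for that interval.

A up a perfect fourth is D, so the target letter is D.
From A#, a perfect fourth is 5 semitones up: D#.

D#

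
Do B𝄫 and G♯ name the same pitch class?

No

Bbb is pitch class 9; G# is pitch class 8.
The pitch classes differ (9 vs. 8), so they are not enharmonic equivalents.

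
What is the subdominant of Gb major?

Cb

The Gb major scale runs Gb Ab Bb Cb Db Eb F.
Degree 4 is Cb.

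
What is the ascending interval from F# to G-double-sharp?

The letter names run F→G, a span of 1 letter step, so the interval is some kind of second.
F# to G## is 3 semitones. A major second is 2, so 3 makes it augmented.

augmented second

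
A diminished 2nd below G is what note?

A second below G lands on the letter F.
A diminished second spans 0 semitones, so G moves to pitch class 7. On the letter F that is F##.

F##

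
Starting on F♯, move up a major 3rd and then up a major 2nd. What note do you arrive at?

B#

A major third up from F# is A# (letter A, 4 semitones up).
A major second up from A# is B# (letter B, 2 semitones up).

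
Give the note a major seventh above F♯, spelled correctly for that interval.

E#

A seventh above F lands on the letter E.
A major seventh spans 11 semitones, so F# moves to pitch class 5. On the letter E that is E#.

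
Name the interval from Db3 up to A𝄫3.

diminished fifth

Counting letters D–E–F–G–A gives a fifth.
Db→Abb = 6 semitones, 1 narrower than the perfect fifth (7), so diminished.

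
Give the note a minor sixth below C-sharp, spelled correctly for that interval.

A sixth below C lands on the letter E.
A minor sixth spans 8 semitones, so C# moves to pitch class 5. On the letter E that is E#.

E#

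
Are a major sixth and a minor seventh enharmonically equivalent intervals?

No

A major sixth spans 9 semitones; a minor seventh spans 10.
The spans differ, so they are not enharmonic equivalents.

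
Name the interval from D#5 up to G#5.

perfect fourth

The letter names run D→G, a span of 3 letter steps, so the interval is some kind of fourth.
D# to G# is 5 semitones. A perfect fourth is 5, so 5 makes it perfect.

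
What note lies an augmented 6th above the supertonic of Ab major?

G#

The supertonic of Ab major is Bb.
An augmented sixth (10 semitones) above Bb lands on the letter G, giving G#.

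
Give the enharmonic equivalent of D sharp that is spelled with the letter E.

D# is pitch class 3. The letter E alone is pitch class 4.
To reach pitch class 3 from E requires an offset of -1 semitone, i.e. flat: Eb.

Eb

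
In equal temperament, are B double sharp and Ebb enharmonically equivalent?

No

Two spellings are enharmonically equivalent only if they share a pitch class.
Here B## → 1, Ebb → 2; 1 ≠ 2, so they are not.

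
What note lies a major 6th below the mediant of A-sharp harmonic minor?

E

The mediant of A# harmonic minor is C#.
A major sixth (9 semitones) below C# lands on the letter E, giving E.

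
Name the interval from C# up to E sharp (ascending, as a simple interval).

Counting letters C–D–E gives a third.
C#→E# = 4 semitones, exactly the major third.

major third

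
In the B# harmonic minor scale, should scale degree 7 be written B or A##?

A##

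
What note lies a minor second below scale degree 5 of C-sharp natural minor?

F##

Scale degree 5 of C# natural minor is G#.
A minor second (1 semitone) below G# lands on the letter F, giving F##.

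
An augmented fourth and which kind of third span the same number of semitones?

An augmented fourth spans 6 semitones.
A third spanning 6 semitones is doubly augmented (the major third is 4).

doubly augmented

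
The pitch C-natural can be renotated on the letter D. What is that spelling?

C is pitch class 0. The letter D alone is pitch class 2.
To reach pitch class 0 from D requires an offset of -2 semitones, i.e. double flat: Dbb.

Dbb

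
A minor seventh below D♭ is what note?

A seventh below D lands on the letter E.
A minor seventh spans 10 semitones, so Db moves to pitch class 3. On the letter E that is Eb.

Eb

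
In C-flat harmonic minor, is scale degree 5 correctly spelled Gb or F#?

Gb

Each scale degree takes a distinct letter name. Degree 5 of a scale on C must use the letter G.
Gb and F# are enharmonically the same pitch, but only Gb uses the letter G, so it is the correct spelling here.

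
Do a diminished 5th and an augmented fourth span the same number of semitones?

Yes

A diminished fifth spans 6 semitones; an augmented fourth spans 6.
They are enharmonically equivalent.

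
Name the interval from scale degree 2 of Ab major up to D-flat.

minor third

Scale degree 2 of Ab major is Bb.
Bb up to Db: letters B→D make it a third; 3 semitones makes it minor.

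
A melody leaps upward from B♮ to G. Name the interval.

The letter names run B→G, a span of 5 letter steps, so the interval is some kind of sixth.
B to G is 8 semitones. A major sixth is 9, so 8 makes it minor.

minor sixth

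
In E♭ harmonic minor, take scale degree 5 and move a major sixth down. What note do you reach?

Scale degree 5 of Eb harmonic minor is Bb.
A major sixth (9 semitones) below Bb lands on the letter D, giving Db.

Db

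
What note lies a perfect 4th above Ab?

A fourth above A lands on the letter D.
A perfect fourth spans 5 semitones, so Ab moves to pitch class 1. On the letter D that is Db.

Db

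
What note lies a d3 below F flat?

D

A third below F lands on the letter D.
A diminished third spans 2 semitones, so Fb moves to pitch class 2. On the letter D that is D.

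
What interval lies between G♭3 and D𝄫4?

Counting letters G–A–B–C–D gives a fifth.
Gb→Dbb = 6 semitones, 1 narrower than the perfect fifth (7), so diminished.

diminished fifth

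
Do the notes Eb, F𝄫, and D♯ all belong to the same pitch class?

Yes

Eb is pitch class 3; Fbb is pitch class 3; D# is pitch class 3.
All spellings map to pitch class 3, so they are enharmonically equivalent.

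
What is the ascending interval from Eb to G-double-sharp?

Counting letters E–F–G gives a third.
Eb→G## = 6 semitones, 2 wider than the major third (4), so doubly augmented.

doubly augmented third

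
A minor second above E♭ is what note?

E up a major second is F#, so the target letter is F.
From Eb, a minor second is 1 semitone up: Fb.

Fb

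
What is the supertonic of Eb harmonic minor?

Degree 2 takes the letter 1 step above E, which is F.
In harmonic minor, degree 2 sits 2 semitones above the tonic. Eb + 2 semitones is pitch class 5, spelled on F as F.

F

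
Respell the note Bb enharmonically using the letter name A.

A#

Plain A sits 1 semitone below Bb, so on the letter A the same pitch needs a sharp: A#.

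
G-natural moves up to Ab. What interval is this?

minor second

The letter names run G→A, a span of 1 letter step, so the interval is some kind of second.
G to Ab is 1 semitone. A major second is 2, so 1 makes it minor.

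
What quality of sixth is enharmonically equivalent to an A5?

An augmented fifth spans 8 semitones.
A sixth spanning 8 semitones is minor (the major sixth is 9).

minor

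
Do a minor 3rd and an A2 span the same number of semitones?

Yes

A minor third spans 3 semitones; an augmented second spans 3.
They are enharmonically equivalent.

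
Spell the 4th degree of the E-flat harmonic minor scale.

Ab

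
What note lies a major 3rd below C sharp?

A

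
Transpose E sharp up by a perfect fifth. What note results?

B#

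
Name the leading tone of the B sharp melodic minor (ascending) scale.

Degree 7 takes the letter 6 steps above B, which is A.
In melodic minor (ascending), degree 7 sits 11 semitones above the tonic. B# + 11 semitones is pitch class 11, spelled on A as A##.

A##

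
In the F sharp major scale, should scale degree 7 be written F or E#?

E#

Each scale degree takes a distinct letter name. Degree 7 of a scale on F must use the letter E.
E# and F are enharmonically the same pitch, but only E# uses the letter E, so it is the correct spelling here.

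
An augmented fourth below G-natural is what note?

Db

G down a perfect fourth is D, so the target letter is D.
From G, an augmented fourth is 6 semitones down: Db.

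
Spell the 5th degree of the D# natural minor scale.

A#

Degree 5 takes the letter 4 steps above D, which is A.
In natural minor, degree 5 sits 7 semitones above the tonic. D# + 7 semitones is pitch class 10, spelled on A as A#.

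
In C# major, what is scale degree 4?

F#

The C# major scale runs C# D# E# F# G# A# B#.
Degree 4 is F#.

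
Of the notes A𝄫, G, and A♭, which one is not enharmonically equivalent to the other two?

Ab

In 12-tone equal temperament, enharmonic equivalents share a pitch class. Abb is pitch class 7; G is pitch class 7; Ab is pitch class 8.
Abb and G share pitch class 7, while Ab is pitch class 8.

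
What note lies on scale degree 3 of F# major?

A#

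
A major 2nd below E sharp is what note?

A second below E lands on the letter D.
A major second spans 2 semitones, so E# moves to pitch class 3. On the letter D that is D#.

D#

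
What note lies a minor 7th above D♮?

A seventh above D lands on the letter C.
A minor seventh spans 10 semitones, so D moves to pitch class 0. On the letter C that is C.

C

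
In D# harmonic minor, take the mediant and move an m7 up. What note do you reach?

E

The mediant of D# harmonic minor is F#.
A minor seventh (10 semitones) above F# lands on the letter E, giving E.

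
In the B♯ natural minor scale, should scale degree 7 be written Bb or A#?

Each scale degree takes a distinct letter name. Degree 7 of a scale on B must use the letter A.
A# and Bb are enharmonically the same pitch, but only A# uses the letter A, so it is the correct spelling here.

A#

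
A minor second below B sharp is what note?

A##

B down a major second is A, so the target letter is A.
From B#, a minor second is 1 semitone down: A##.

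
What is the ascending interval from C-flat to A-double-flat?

minor sixth

The letter names run C→A, a span of 5 letter steps, so the interval is some kind of sixth.
Cb to Abb is 8 semitones. A major sixth is 9, so 8 makes it minor.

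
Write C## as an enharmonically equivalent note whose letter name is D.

D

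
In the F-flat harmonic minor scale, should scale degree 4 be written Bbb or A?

Each scale degree takes a distinct letter name. Degree 4 of a scale on F must use the letter B.
Bbb and A are enharmonically the same pitch, but only Bbb uses the letter B, so it is the correct spelling here.

Bbb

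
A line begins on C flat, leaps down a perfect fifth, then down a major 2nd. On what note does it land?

A perfect fifth down from Cb is Fb (letter F, 7 semitones down).
A major second down from Fb is Ebb (letter E, 2 semitones down).

Ebb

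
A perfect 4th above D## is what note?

A fourth above D lands on the letter G.
A perfect fourth spans 5 semitones, so D## moves to pitch class 9. On the letter G that is G##.

G##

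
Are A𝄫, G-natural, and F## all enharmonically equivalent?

Yes

Abb is pitch class 7; G is pitch class 7; F## is pitch class 7.
All spellings map to pitch class 7, so they are enharmonically equivalent.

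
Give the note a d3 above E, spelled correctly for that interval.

E up a major third is G#, so the target letter is G.
From E, a diminished third is 2 semitones up: Gb.

Gb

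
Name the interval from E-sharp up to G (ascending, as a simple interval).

Counting letters E–F–G gives a third.
E#→G = 2 semitones, 2 narrower than the major third (4), so diminished.

diminished third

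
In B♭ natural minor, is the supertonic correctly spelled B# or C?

C

Each scale degree takes a distinct letter name. Degree 2 of a scale on B must use the letter C.
C and B# are enharmonically the same pitch, but only C uses the letter C, so it is the correct spelling here.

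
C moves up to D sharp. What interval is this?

Counting letters C–D gives a second.
C→D# = 3 semitones, 1 wider than the major second (2), so augmented.

augmented second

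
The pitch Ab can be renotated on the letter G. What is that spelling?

Plain G sits 1 semitone below Ab, so on the letter G the same pitch needs a sharp: G#.

G#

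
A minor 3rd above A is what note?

A third above A lands on the letter C.
A minor third spans 3 semitones, so A moves to pitch class 0. On the letter C that is C.

C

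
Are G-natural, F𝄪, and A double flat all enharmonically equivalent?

Yes

G = pitch class 7 and F## = pitch class 7 and Abb = pitch class 7 — the same pitch class, so they are enharmonic equivalents.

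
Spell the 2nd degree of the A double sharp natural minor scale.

Degree 2 takes the letter 1 step above A, which is B.
In natural minor, degree 2 sits 2 semitones above the tonic. A## + 2 semitones is pitch class 1, spelled on B as B##.

B##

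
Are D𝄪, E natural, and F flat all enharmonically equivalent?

Yes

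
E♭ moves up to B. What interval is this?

augmented fifth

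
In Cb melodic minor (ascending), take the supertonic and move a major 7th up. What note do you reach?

The supertonic of Cb melodic minor (ascending) is Db.
A major seventh (11 semitones) above Db lands on the letter C, giving C.

C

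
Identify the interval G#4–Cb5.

The letter names run G→C, a span of 3 letter steps, so the interval is some kind of fourth.
G# to Cb is 3 semitones. A perfect fourth is 5, so 3 makes it doubly diminished.

doubly diminished fourth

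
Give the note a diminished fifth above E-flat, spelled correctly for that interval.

Bbb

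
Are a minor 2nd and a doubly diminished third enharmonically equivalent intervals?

Yes

A minor second spans 1 semitone; a doubly diminished third spans 1.
They are enharmonically equivalent.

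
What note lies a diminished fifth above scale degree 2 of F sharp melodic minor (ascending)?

D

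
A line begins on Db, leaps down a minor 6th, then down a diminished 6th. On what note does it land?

A#

A minor sixth down from Db is F (letter F, 8 semitones down).
A diminished sixth down from F is A# (letter A, 7 semitones down).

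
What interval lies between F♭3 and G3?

Counting letters F–G gives a second.
Fb→G = 3 semitones, 1 wider than the major second (2), so augmented.

augmented second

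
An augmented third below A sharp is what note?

F

A third below A lands on the letter F.
An augmented third spans 5 semitones, so A# moves to pitch class 5. On the letter F that is F.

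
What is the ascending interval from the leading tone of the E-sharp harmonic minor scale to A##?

The leading tone of E# harmonic minor is D##.
D## up to A##: letters D→A make it a fifth; 7 semitones makes it perfect.

perfect fifth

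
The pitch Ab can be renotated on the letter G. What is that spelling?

G#

Plain G sits 1 semitone below Ab, so on the letter G the same pitch needs a sharp: G#.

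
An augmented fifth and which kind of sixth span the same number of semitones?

minor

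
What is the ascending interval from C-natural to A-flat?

minor sixth

Counting letters C–D–E–F–G–A gives a sixth.
C→Ab = 8 semitones, 1 narrower than the major sixth (9), so minor.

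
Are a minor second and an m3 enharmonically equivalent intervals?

No

A minor second spans 1 semitone; a minor third spans 3.
The spans differ, so they are not enharmonic equivalents.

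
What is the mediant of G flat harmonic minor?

The Gb harmonic minor scale runs Gb Ab Bbb Cb Db Ebb F.
Degree 3 is Bbb.

Bbb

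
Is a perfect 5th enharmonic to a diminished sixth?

Yes

A perfect fifth spans 7 semitones; a diminished sixth spans 7.
They are enharmonically equivalent.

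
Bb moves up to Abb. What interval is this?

diminished seventh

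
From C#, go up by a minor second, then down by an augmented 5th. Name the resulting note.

A minor second up from C# is D (letter D, 1 semitone up).
An augmented fifth down from D is Gb (letter G, 8 semitones down).

Gb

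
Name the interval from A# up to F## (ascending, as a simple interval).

The letter names run A→F, a span of 5 letter steps, so the interval is some kind of sixth.
A# to F## is 9 semitones. A major sixth is 9, so 9 makes it major.

major sixth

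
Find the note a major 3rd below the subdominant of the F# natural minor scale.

G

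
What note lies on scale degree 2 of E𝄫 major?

Fb

Degree 2 takes the letter 1 step above E, which is F.
In major, degree 2 sits 2 semitones above the tonic. Ebb + 2 semitones is pitch class 4, spelled on F as Fb.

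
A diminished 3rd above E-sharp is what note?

E up a major third is G#, so the target letter is G.
From E#, a diminished third is 2 semitones up: G.

G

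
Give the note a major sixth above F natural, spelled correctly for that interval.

D

F up a major sixth is D, so the target letter is D.
From F, a major sixth is 9 semitones up: D.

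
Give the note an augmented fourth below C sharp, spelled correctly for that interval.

A fourth below C lands on the letter G.
An augmented fourth spans 6 semitones, so C# moves to pitch class 7. On the letter G that is G.

G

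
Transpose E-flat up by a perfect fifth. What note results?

Bb

E up a perfect fifth is B, so the target letter is B.
From Eb, a perfect fifth is 7 semitones up: Bb.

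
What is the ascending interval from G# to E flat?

diminished sixth

Counting letters G–A–B–C–D–E gives a sixth.
G#→Eb = 7 semitones, 2 narrower than the major sixth (9), so diminished.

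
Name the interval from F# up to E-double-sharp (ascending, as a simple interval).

augmented seventh

The letter names run F→E, a span of 6 letter steps, so the interval is some kind of seventh.
F# to E## is 12 semitones. A major seventh is 11, so 12 makes it augmented.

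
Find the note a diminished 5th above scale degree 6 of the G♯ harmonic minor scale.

Bb

Scale degree 6 of G# harmonic minor is E.
A diminished fifth (6 semitones) above E lands on the letter B, giving Bb.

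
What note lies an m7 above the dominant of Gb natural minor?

The dominant of Gb natural minor is Db.
A minor seventh (10 semitones) above Db lands on the letter C, giving Cb.

Cb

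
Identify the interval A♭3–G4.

The letter names run A→G, a span of 6 letter steps, so the interval is some kind of seventh.
Ab to G is 11 semitones. A major seventh is 11, so 11 makes it major.

major seventh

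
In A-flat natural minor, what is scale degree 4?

Db

The Ab natural minor scale runs Ab Bb Cb Db Eb Fb Gb.
Degree 4 is Db.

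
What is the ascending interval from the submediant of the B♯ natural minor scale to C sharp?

perfect fourth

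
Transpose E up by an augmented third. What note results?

G##

E up a major third is G#, so the target letter is G.
From E, an augmented third is 5 semitones up: G##.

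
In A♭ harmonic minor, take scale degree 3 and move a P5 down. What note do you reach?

Fb

Scale degree 3 of Ab harmonic minor is Cb.
A perfect fifth (7 semitones) below Cb lands on the letter F, giving Fb.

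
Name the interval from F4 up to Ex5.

doubly augmented seventh

Counting letters F–G–A–B–C–D–E gives a seventh.
F→E## = 13 semitones, 2 wider than the major seventh (11), so doubly augmented.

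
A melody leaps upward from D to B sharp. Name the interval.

augmented sixth

The letter names run D→B, a span of 5 letter steps, so the interval is some kind of sixth.
D to B# is 10 semitones. A major sixth is 9, so 10 makes it augmented.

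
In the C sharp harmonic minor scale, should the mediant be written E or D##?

Each scale degree takes a distinct letter name. Degree 3 of a scale on C must use the letter E.
E and D## are enharmonically the same pitch, but only E uses the letter E, so it is the correct spelling here.

E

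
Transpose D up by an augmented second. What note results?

A second above D lands on the letter E.
An augmented second spans 3 semitones, so D moves to pitch class 5. On the letter E that is E#.

E#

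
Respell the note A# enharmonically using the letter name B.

A# is pitch class 10. The letter B alone is pitch class 11.
To reach pitch class 10 from B requires an offset of -1 semitone, i.e. flat: Bb.

Bb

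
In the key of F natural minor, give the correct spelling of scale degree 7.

Degree 7 takes the letter 6 steps above F, which is E.
In natural minor, degree 7 sits 10 semitones above the tonic. F + 10 semitones is pitch class 3, spelled on E as Eb.

Eb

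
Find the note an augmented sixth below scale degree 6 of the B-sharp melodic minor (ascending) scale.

B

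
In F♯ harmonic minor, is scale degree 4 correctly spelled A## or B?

Each scale degree takes a distinct letter name. Degree 4 of a scale on F must use the letter B.
B and A## are enharmonically the same pitch, but only B uses the letter B, so it is the correct spelling here.

B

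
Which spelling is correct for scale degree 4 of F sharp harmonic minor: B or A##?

B

Each scale degree takes a distinct letter name. Degree 4 of a scale on F must use the letter B.
B and A## are enharmonically the same pitch, but only B uses the letter B, so it is the correct spelling here.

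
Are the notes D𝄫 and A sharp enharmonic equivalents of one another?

Two spellings are enharmonically equivalent only if they share a pitch class.
Here Dbb → 0, A# → 10; 0 ≠ 10, so they are not.

No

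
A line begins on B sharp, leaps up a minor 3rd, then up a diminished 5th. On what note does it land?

A

A minor third up from B# is D# (letter D, 3 semitones up).
A diminished fifth up from D# is A (letter A, 6 semitones up).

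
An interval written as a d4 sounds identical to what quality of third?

major

A diminished fourth spans 4 semitones.
A third spanning 4 semitones is major (the major third is 4).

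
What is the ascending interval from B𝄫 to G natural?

Counting letters B–C–D–E–F–G gives a sixth.
Bbb→G = 10 semitones, 1 wider than the major sixth (9), so augmented.

augmented sixth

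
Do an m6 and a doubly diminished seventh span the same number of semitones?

Yes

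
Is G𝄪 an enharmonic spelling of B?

G## is pitch class 9; B is pitch class 11.
The pitch classes differ (9 vs. 11), so they are not enharmonic equivalents.

No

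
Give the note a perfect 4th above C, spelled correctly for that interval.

A fourth above C lands on the letter F.
A perfect fourth spans 5 semitones, so C moves to pitch class 5. On the letter F that is F.

F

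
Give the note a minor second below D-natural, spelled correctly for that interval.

A second below D lands on the letter C.
A minor second spans 1 semitone, so D moves to pitch class 1. On the letter C that is C#.

C#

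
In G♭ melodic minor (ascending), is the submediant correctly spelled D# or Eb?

Each scale degree takes a distinct letter name. Degree 6 of a scale on G must use the letter E.
Eb and D# are enharmonically the same pitch, but only Eb uses the letter E, so it is the correct spelling here.

Eb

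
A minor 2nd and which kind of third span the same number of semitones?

A minor second spans 1 semitone.
A third spanning 1 semitone is doubly diminished (the major third is 4).

doubly diminished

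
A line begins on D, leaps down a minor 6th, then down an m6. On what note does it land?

A#

A minor sixth down from D is F# (letter F, 8 semitones down).
A minor sixth down from F# is A# (letter A, 8 semitones down).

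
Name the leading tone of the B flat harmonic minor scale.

Degree 7 takes the letter 6 steps above B, which is A.
In harmonic minor, degree 7 sits 11 semitones above the tonic. Bb + 11 semitones is pitch class 9, spelled on A as A.

A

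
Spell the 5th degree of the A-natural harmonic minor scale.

E

Degree 5 takes the letter 4 steps above A, which is E.
In harmonic minor, degree 5 sits 7 semitones above the tonic. A + 7 semitones is pitch class 4, spelled on E as E.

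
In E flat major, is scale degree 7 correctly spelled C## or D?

Each scale degree takes a distinct letter name. Degree 7 of a scale on E must use the letter D.
D and C## are enharmonically the same pitch, but only D uses the letter D, so it is the correct spelling here.

D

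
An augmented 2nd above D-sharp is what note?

A second above D lands on the letter E.
An augmented second spans 3 semitones, so D# moves to pitch class 6. On the letter E that is E##.

E##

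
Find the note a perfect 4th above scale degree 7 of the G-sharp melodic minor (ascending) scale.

Scale degree 7 of G# melodic minor (ascending) is F##.
A perfect fourth (5 semitones) above F## lands on the letter B, giving B#.

B#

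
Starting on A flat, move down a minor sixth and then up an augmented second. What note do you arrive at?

A minor sixth down from Ab is C (letter C, 8 semitones down).
An augmented second up from C is D# (letter D, 3 semitones up).

D#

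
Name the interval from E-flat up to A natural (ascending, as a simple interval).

augmented fourth

Counting letters E–F–G–A gives a fourth.
Eb→A = 6 semitones, 1 wider than the perfect fourth (5), so augmented.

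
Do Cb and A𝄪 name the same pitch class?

Cb = pitch class 11 and A## = pitch class 11 — the same pitch class, so they are enharmonic equivalents.

Yes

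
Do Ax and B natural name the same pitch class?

Yes

A## = pitch class 11 and B = pitch class 11 — the same pitch class, so they are enharmonic equivalents.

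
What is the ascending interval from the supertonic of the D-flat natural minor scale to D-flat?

minor seventh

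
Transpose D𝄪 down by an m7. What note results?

E##

D down a major seventh is Eb, so the target letter is E.
From D##, a minor seventh is 10 semitones down: E##.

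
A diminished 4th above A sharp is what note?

A fourth above A lands on the letter D.
A diminished fourth spans 4 semitones, so A# moves to pitch class 2. On the letter D that is D.

D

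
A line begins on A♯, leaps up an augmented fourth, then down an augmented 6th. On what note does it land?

An augmented fourth up from A# is D## (letter D, 6 semitones up).
An augmented sixth down from D## is F# (letter F, 10 semitones down).

F#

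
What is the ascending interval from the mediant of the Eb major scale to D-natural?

The mediant of Eb major is G.
G up to D: letters G→D make it a fifth; 7 semitones makes it perfect.

perfect fifth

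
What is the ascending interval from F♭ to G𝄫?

minor second

Counting letters F–G gives a second.
Fb→Gbb = 1 semitone, 1 narrower than the major second (2), so minor.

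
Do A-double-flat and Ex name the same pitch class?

No

Abb is pitch class 7; E## is pitch class 6.
The pitch classes differ (7 vs. 6), so they are not enharmonic equivalents.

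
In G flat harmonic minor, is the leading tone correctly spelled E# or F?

Each scale degree takes a distinct letter name. Degree 7 of a scale on G must use the letter F.
F and E# are enharmonically the same pitch, but only F uses the letter F, so it is the correct spelling here.

F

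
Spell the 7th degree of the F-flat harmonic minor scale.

Eb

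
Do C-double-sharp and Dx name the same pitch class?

No

C## is pitch class 2; D## is pitch class 4.
The pitch classes differ (2 vs. 4), so they are not enharmonic equivalents.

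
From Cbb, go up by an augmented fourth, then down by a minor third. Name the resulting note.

Db

An augmented fourth up from Cbb is Fb (letter F, 6 semitones up).
A minor third down from Fb is Db (letter D, 3 semitones down).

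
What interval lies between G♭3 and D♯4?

doubly augmented fifth

The letter names run G→D, a span of 4 letter steps, so the interval is some kind of fifth.
Gb to D# is 9 semitones. A perfect fifth is 7, so 9 makes it doubly augmented.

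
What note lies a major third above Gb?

Bb

G up a major third is B, so the target letter is B.
From Gb, a major third is 4 semitones up: Bb.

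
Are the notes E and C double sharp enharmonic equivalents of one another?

No

E is pitch class 4; C## is pitch class 2.
The pitch classes differ (4 vs. 2), so they are not enharmonic equivalents.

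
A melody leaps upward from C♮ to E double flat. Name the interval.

Counting letters C–D–E gives a third.
C→Ebb = 2 semitones, 2 narrower than the major third (4), so diminished.

diminished third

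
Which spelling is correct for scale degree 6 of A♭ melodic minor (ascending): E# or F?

F

Each scale degree takes a distinct letter name. Degree 6 of a scale on A must use the letter F.
F and E# are enharmonically the same pitch, but only F uses the letter F, so it is the correct spelling here.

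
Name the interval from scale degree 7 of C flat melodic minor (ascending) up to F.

perfect fifth

Scale degree 7 of Cb melodic minor (ascending) is Bb.
Bb up to F: letters B→F make it a fifth; 7 semitones makes it perfect.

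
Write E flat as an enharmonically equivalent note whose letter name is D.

D#

Plain D sits 1 semitone below Eb, so on the letter D the same pitch needs a sharp: D#.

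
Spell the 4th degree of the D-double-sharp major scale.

Degree 4 takes the letter 3 steps above D, which is G.
In major, degree 4 sits 5 semitones above the tonic. D## + 5 semitones is pitch class 9, spelled on G as G##.

G##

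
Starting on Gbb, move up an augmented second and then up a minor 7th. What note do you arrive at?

Gb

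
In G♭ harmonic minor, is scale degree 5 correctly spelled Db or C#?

Db

Each scale degree takes a distinct letter name. Degree 5 of a scale on G must use the letter D.
Db and C# are enharmonically the same pitch, but only Db uses the letter D, so it is the correct spelling here.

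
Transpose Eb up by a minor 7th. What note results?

Db

A seventh above E lands on the letter D.
A minor seventh spans 10 semitones, so Eb moves to pitch class 1. On the letter D that is Db.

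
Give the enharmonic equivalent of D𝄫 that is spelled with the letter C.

C

Plain C sits at the same pitch as Dbb, so on the letter C the same pitch needs a natural: C.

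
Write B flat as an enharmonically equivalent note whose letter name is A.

Bb is pitch class 10. The letter A alone is pitch class 9.
To reach pitch class 10 from A requires an offset of +1 semitone, i.e. sharp: A#.

A#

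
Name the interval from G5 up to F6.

Counting letters G–A–B–C–D–E–F gives a seventh.
G→F = 10 semitones, 1 narrower than the major seventh (11), so minor.

minor seventh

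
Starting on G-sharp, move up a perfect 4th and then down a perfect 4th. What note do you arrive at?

G#

A perfect fourth up from G# is C# (letter C, 5 semitones up).
A perfect fourth down from C# is G# (letter G, 5 semitones down).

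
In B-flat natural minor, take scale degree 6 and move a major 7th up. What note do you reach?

Scale degree 6 of Bb natural minor is Gb.
A major seventh (11 semitones) above Gb lands on the letter F, giving F.

F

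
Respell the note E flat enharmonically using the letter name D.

Plain D sits 1 semitone below Eb, so on the letter D the same pitch needs a sharp: D#.

D#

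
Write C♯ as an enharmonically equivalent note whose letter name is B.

Plain B sits 2 semitones below C#, so on the letter B the same pitch needs a double sharp: B##.

B##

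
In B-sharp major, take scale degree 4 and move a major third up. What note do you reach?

Scale degree 4 of B# major is E#.
A major third (4 semitones) above E# lands on the letter G, giving G##.

G##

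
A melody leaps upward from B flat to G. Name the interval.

The letter names run B→G, a span of 5 letter steps, so the interval is some kind of sixth.
Bb to G is 9 semitones. A major sixth is 9, so 9 makes it major.

major sixth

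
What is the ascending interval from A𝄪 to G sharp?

Counting letters A–B–C–D–E–F–G gives a seventh.
A##→G# = 9 semitones, 2 narrower than the major seventh (11), so diminished.

diminished seventh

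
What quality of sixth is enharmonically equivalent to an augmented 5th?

An augmented fifth spans 8 semitones.
A sixth spanning 8 semitones is minor (the major sixth is 9).

minor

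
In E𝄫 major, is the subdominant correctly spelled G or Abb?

Abb

Each scale degree takes a distinct letter name. Degree 4 of a scale on E must use the letter A.
Abb and G are enharmonically the same pitch, but only Abb uses the letter A, so it is the correct spelling here.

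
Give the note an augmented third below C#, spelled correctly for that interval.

Ab

C down a major third is Ab, so the target letter is A.
From C#, an augmented third is 5 semitones down: Ab.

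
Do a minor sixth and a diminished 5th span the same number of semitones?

No

A minor sixth spans 8 semitones; a diminished fifth spans 6.
The spans differ, so they are not enharmonic equivalents.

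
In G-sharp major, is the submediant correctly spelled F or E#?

Each scale degree takes a distinct letter name. Degree 6 of a scale on G must use the letter E.
E# and F are enharmonically the same pitch, but only E# uses the letter E, so it is the correct spelling here.

E#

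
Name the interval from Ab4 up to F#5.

Counting letters A–B–C–D–E–F gives a sixth.
Ab→F# = 10 semitones, 1 wider than the major sixth (9), so augmented.

augmented sixth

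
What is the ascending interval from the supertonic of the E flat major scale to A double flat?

diminished third

The supertonic of Eb major is F.
F up to Abb: letters F→A make it a third; 2 semitones makes it diminished.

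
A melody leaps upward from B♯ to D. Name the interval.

diminished third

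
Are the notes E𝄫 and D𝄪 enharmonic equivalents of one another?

No

Two spellings are enharmonically equivalent only if they share a pitch class.
Here Ebb → 2, D## → 4; 2 ≠ 4, so they are not.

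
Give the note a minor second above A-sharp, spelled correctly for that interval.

A second above A lands on the letter B.
A minor second spans 1 semitone, so A# moves to pitch class 11. On the letter B that is B.

B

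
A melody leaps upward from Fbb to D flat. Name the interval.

Counting letters F–G–A–B–C–D gives a sixth.
Fbb→Db = 10 semitones, 1 wider than the major sixth (9), so augmented.

augmented sixth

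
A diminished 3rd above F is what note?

F up a major third is A, so the target letter is A.
From F, a diminished third is 2 semitones up: Abb.

Abb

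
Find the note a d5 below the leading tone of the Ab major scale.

The leading tone of Ab major is G.
A diminished fifth (6 semitones) below G lands on the letter C, giving C#.

C#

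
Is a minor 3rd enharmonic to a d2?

No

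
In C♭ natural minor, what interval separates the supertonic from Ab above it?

perfect fifth

The supertonic of Cb natural minor is Db.
Db up to Ab: letters D→A make it a fifth; 7 semitones makes it perfect.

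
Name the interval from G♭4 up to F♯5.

Counting letters G–A–B–C–D–E–F gives a seventh.
Gb→F# = 12 semitones, 1 wider than the major seventh (11), so augmented.

augmented seventh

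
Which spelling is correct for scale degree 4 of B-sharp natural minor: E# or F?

E#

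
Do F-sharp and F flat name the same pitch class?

No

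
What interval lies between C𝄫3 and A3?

doubly augmented sixth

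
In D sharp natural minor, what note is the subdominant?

G#

The D# natural minor scale runs D# E# F# G# A# B C#.
Degree 4 is G#.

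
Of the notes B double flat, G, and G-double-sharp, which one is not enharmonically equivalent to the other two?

In 12-tone equal temperament, enharmonic equivalents share a pitch class. Bbb is pitch class 9; G is pitch class 7; G## is pitch class 9.
Bbb and G## share pitch class 9, while G is pitch class 7.

G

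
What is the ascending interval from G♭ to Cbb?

The letter names run G→C, a span of 3 letter steps, so the interval is some kind of fourth.
Gb to Cbb is 4 semitones. A perfect fourth is 5, so 4 makes it diminished.

diminished fourth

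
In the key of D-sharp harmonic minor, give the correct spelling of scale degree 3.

Degree 3 takes the letter 2 steps above D, which is F.
In harmonic minor, degree 3 sits 3 semitones above the tonic. D# + 3 semitones is pitch class 6, spelled on F as F#.

F#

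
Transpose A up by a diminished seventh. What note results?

Gb

A seventh above A lands on the letter G.
A diminished seventh spans 9 semitones, so A moves to pitch class 6. On the letter G that is Gb.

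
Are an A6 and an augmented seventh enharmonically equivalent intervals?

No

An augmented sixth spans 10 semitones; an augmented seventh spans 12.
The spans differ, so they are not enharmonic equivalents.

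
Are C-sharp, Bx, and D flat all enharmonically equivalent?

C# is pitch class 1; B## is pitch class 1; Db is pitch class 1.
All spellings map to pitch class 1, so they are enharmonically equivalent.

Yes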